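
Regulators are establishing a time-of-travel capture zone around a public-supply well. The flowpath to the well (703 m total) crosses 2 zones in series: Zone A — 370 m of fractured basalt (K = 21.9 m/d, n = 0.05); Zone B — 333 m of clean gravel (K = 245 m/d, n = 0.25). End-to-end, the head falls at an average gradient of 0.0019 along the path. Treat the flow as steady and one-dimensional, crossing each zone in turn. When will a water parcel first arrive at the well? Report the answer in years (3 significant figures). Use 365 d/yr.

3.81 years

Steady 1-D flow in series ⇒ the Darcy flux q is identical in every zone and the zone head losses add (resistances L/K in series).
Σ(L/K) = 370/21.9 + 333/245 = 16.89 + 1.359 = 18.25 d
K_eq = L_total / Σ(L/K) = 703 / 18.25 = 38.51 m/d
q = K_eq · i = 38.51 × 0.0019 = 0.07317 m/d (same in every zone)
Zone A: v = q/n = 0.07317/0.05 = 1.463 m/d → t_A = 370/1.463 = 252.8 d
Zone B: v = q/n = 0.07317/0.25 = 0.2927 m/d → t_B = 333/0.2927 = 1138 d
Total t = 252.8 + 1138 = 1391 d
   = 1391 / 365 = 3.81 yr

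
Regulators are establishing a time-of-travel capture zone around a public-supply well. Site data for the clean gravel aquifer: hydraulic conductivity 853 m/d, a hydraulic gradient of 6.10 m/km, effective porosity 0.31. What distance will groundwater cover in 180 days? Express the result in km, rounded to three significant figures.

3.02 km

q = Ki = 853 × 0.0061 = 5.203 m/d
v_s = q/n_e = 5.203/0.31 = 16.78 m/d
L = v × T = 16.78 × 180 = 3021 m
   = 3.02 km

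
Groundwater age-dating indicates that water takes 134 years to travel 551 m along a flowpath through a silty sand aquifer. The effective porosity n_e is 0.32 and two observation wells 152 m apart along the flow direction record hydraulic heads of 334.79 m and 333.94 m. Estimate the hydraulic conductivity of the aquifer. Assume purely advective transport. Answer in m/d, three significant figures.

0.645 m/d

Hydraulic gradient i = (334.79 − 333.94) / 152 = 0.85 / 152 = 0.005592
t = 134 years = 48910 d
v = L / t = 551 / 48910 = 0.01127 m/d
K = v · n / i = 0.01127 × 0.32 / 0.005592 = 0.645 m/d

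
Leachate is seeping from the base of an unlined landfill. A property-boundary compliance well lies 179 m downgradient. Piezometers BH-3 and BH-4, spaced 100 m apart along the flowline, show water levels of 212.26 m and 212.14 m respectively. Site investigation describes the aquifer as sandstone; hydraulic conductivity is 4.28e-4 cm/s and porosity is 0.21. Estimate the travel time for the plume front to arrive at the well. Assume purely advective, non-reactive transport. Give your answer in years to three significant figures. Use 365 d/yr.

Hydraulic gradient i = (212.26 − 212.14) / 100 = 0.12 / 100 = 0.001200
K = 4.28e-4 cm/s × 864 = 0.3698 m/d
q = Ki = 0.3698 × 0.001200 = 4.438e-4 m/d
Seepage velocity v = q / n = 4.438e-4 / 0.21 = 0.002113 m/d
t = L / v = 179 / 0.002113 = 84710 d
   = 84710 / 365 = 232 yr

232 years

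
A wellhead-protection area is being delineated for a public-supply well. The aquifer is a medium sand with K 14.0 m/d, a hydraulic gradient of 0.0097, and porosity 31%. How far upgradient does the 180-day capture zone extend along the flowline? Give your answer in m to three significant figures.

Specific discharge q = 14.0 × 0.0097 = 0.1358 m/d
Seepage velocity v = q / n = 0.1358 / 0.31 = 0.4381 m/d
L = v × T = 0.4381 × 180 = 78.85 m

78.9 m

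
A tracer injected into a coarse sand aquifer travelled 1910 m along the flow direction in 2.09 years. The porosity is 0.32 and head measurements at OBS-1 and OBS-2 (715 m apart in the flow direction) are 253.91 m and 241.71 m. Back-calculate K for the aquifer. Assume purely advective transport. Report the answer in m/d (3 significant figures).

47.0 m/d

Hydraulic gradient i = (253.91 − 241.71) / 715 = 12.20 / 715 = 0.01706
t = 2.09 years = 762.8 d
v = L / t = 1910 / 762.8 = 2.504 m/d
K = v · n / i = 2.504 × 0.32 / 0.01706 = 47.0 m/d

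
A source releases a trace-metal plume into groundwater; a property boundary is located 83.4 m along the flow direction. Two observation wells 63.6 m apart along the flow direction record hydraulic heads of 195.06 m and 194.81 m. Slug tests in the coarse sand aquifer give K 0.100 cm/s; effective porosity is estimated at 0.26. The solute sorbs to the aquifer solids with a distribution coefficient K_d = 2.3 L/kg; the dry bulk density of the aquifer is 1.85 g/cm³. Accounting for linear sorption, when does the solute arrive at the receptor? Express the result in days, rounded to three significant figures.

Hydraulic gradient i = (195.06 − 194.81) / 63.6 = 0.25 / 63.6 = 0.003931
K = 0.100 cm/s × 864 = 86.40 m/d
q = Ki = 86.40 × 0.003931 = 0.3396 m/d
Average linear velocity = 0.3396 / 0.26 = 1.306 m/d
Retardation R = 1 + ρ_b·K_d/n = 1 + 1.85×2.3/0.26 = 17.37
Contaminant velocity v_c = v/R = 1.306/17.37 = 0.07522 m/d
t = L/v_c = 83.4/0.07522 = 1109 d

1110 days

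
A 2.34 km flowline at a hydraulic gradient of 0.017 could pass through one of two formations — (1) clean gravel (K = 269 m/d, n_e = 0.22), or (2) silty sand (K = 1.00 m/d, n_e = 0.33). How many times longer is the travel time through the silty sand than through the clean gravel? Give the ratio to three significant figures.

404

Unit 1 (clean gravel): v = 269×0.017/0.22 = 20.79 m/d, t = 2340/20.79 = 112.6 d
Unit 2 (silty sand): v = 1.00×0.017/0.33 = 0.05152 m/d, t = 2340/0.05152 = 45420 d
t(silty sand) / t(clean gravel) = 45420/112.6 = 404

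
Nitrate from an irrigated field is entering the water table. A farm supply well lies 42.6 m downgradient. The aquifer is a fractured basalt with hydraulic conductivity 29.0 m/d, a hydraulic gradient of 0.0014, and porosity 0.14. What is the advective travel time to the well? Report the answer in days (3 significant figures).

Specific discharge q = 29.0 × 0.0014 = 0.04060 m/d
v_s = q/n_e = 0.04060/0.14 = 0.2900 m/d
t = L / v = 42.6 / 0.2900 = 146.9 d

147 days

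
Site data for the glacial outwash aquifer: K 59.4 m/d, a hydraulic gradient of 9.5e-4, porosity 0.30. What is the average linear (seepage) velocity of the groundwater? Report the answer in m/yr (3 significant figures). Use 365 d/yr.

Darcy flux q = K·i = 59.4 × 9.5e-4 = 0.05643 m/d
Seepage velocity v = q / n = 0.05643 / 0.30 = 0.1881 m/d
   = 0.1881 × 365 = 68.7 m/yr

68.7 m/yr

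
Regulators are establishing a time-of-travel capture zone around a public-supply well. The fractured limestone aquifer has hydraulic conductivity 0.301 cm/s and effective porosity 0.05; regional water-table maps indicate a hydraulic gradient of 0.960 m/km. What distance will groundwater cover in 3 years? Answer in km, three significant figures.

5.47 km

K = 0.301 cm/s × 864 = 260.1 m/d
q = Ki = 260.1 × 9.6e-4 = 0.2497 m/d
v_s = q/n_e = 0.2497/0.05 = 4.993 m/d
T = 3 yr × 365 = 1095 d
L = v × T = 4.993 × 1095 = 5468 m
   = 5.47 km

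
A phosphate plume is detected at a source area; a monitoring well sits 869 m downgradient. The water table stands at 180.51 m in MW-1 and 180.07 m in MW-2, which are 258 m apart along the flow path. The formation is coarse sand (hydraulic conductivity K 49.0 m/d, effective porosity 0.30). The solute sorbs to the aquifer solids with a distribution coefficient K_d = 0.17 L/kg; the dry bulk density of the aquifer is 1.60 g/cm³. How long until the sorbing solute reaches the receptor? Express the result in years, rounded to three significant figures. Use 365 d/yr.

16.3 years

Hydraulic gradient i = (180.51 − 180.07) / 258 = 0.44 / 258 = 0.001705
q = Ki = 49.0 × 0.001705 = 0.08357 m/d
v = Ki/n = 49.0·0.001705/0.30 = 0.2786 m/d
Retardation R = 1 + ρ_b·K_d/n = 1 + 1.60×0.17/0.30 = 1.907
Contaminant velocity v_c = v/R = 0.2786/1.907 = 0.1461 m/d
t = L/v_c = 869/0.1461 = 5948 d
   = 5948/365 = 16.3 yr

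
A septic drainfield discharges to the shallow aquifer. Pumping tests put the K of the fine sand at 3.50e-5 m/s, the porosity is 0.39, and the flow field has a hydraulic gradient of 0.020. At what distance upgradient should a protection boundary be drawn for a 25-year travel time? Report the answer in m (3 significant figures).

1420 m

K = 3.50e-5 m/s × 86400 s/d = 3.024 m/d
q = Ki = 3.024 × 0.020 = 0.06048 m/d
Average linear velocity = 0.06048 / 0.39 = 0.1551 m/d
T = 25 yr × 365 = 9125 d
L = v × T = 0.1551 × 9125 = 1415 m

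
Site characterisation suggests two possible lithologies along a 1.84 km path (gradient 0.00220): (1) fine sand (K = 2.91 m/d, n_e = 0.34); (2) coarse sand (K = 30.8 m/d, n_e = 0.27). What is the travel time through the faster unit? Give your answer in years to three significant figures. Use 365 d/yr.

Unit 1 (fine sand): v = 2.91×0.0022/0.34 = 0.01883 m/d, t = 1840/0.01883 = 97720 d
Unit 2 (coarse sand): v = 30.8×0.0022/0.27 = 0.2510 m/d, t = 1840/0.2510 = 7332 d
Faster: 7332 d / 365 = 20.1 yr

20.1 years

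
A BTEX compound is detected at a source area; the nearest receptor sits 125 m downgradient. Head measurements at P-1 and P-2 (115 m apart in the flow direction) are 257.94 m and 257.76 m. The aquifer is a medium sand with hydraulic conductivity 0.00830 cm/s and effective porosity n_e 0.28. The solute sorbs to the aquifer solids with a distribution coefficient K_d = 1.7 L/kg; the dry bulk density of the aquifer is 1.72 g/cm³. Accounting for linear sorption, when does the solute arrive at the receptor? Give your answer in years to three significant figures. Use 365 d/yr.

Hydraulic gradient i = (257.94 − 257.76) / 115 = 0.18 / 115 = 0.001565
K = 0.00830 cm/s × 864 = 7.171 m/d
q = Ki = 7.171 × 0.001565 = 0.01122 m/d
Average linear velocity = 0.01122 / 0.28 = 0.04009 m/d
Retardation R = 1 + ρ_b·K_d/n = 1 + 1.72×1.7/0.28 = 11.44
Contaminant velocity v_c = v/R = 0.04009/11.44 = 0.003503 m/d
t = L/v_c = 125/0.003503 = 35680 d
   = 35680/365 = 97.8 yr

97.8 years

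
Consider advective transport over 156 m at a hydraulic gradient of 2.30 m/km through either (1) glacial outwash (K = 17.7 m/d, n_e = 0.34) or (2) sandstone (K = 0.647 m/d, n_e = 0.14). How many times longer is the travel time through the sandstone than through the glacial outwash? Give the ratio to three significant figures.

Unit 1 (glacial outwash): v = 17.7×0.0023/0.34 = 0.1197 m/d, t = 156/0.1197 = 1303 d
Unit 2 (sandstone): v = 0.647×0.0023/0.14 = 0.01063 m/d, t = 156/0.01063 = 14680 d
t(sandstone) / t(glacial outwash) = 14680/1303 = 11.3

11.3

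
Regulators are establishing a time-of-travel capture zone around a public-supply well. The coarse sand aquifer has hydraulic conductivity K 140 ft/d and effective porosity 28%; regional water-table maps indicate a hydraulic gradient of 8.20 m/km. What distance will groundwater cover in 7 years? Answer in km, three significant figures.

K = 140 ft/d × 0.3048 = 42.67 m/d
Specific discharge q = 42.67 × 0.0082 = 0.3499 m/d
v_s = q/n_e = 0.3499/0.28 = 1.250 m/d
T = 7 yr × 365 = 2555 d
L = v × T = 1.250 × 2555 = 3193 m
   = 3.19 km

3.19 km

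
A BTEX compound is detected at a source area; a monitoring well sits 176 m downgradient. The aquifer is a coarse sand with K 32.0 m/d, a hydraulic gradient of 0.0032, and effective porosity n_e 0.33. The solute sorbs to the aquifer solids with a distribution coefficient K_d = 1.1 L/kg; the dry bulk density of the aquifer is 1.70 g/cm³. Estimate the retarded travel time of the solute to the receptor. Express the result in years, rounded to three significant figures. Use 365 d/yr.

10.4 years

Specific discharge q = 32.0 × 0.0032 = 0.1024 m/d
v = Ki/n = 32.0·0.0032/0.33 = 0.3103 m/d
Retardation R = 1 + ρ_b·K_d/n = 1 + 1.70×1.1/0.33 = 6.667
Contaminant velocity v_c = v/R = 0.3103/6.667 = 0.04655 m/d
t = L/v_c = 176/0.04655 = 3781 d
   = 3781/365 = 10.4 yr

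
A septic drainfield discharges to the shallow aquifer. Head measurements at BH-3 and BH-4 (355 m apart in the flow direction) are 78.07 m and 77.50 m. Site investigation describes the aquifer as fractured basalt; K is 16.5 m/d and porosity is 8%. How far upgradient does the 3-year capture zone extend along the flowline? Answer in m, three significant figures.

Hydraulic gradient i = (78.07 − 77.50) / 355 = 0.57 / 355 = 0.001606
Darcy flux q = K·i = 16.5 × 0.001606 = 0.02649 m/d
Average linear velocity = 0.02649 / 0.08 = 0.3312 m/d
T = 3 yr × 365 = 1095 d
L = v × T = 0.3312 × 1095 = 362.6 m

363 m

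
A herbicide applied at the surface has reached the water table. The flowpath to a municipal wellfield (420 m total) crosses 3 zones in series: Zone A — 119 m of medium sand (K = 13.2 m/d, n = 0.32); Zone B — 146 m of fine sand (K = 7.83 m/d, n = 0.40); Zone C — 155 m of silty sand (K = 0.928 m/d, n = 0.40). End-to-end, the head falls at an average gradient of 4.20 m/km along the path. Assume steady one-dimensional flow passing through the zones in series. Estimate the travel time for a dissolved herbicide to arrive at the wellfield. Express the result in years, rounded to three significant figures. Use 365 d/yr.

Continuity: the same q passes through each zone, so ΔH = q·Σ(L_j/K_j) — the zones act as resistances in series.
Σ(L/K) = 119/13.2 + 146/7.83 + 155/0.928 = 9.015 + 18.65 + 167.0 = 194.7 d
K_eq = L_total / Σ(L/K) = 420 / 194.7 = 2.157 m/d
q = K_eq · i = 2.157 × 0.0042 = 0.009061 m/d (same in every zone)
Zone A: v = q/n = 0.009061/0.32 = 0.02831 m/d → t_A = 119/0.02831 = 4203 d
Zone B: v = q/n = 0.009061/0.40 = 0.02265 m/d → t_B = 146/0.02265 = 6445 d
Zone C: v = q/n = 0.009061/0.40 = 0.02265 m/d → t_C = 155/0.02265 = 6843 d
Total t = 4203 + 6445 + 6843 = 17490 d
   = 17490 / 365 = 47.9 yr

47.9 years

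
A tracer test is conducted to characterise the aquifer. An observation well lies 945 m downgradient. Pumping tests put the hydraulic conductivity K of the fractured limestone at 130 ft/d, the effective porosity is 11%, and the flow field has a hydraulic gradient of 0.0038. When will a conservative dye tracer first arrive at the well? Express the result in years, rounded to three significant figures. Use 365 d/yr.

K = 130 ft/d × 0.3048 = 39.62 m/d
q = Ki = 39.62 × 0.0038 = 0.1506 m/d
Average linear velocity = 0.1506 / 0.11 = 1.369 m/d
t = L / v = 945 / 1.369 = 690.4 d
   = 690.4 / 365 = 1.89 yr

1.89 years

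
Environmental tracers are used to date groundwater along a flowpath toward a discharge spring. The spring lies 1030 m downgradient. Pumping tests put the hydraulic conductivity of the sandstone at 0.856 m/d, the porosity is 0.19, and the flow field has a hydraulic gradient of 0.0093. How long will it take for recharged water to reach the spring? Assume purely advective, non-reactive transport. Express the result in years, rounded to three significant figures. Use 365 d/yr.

67.4 years

q = Ki = 0.856 × 0.0093 = 0.007961 m/d
v_s = q/n_e = 0.007961/0.19 = 0.04190 m/d
t = L / v = 1030 / 0.04190 = 24580 d
   = 24580 / 365 = 67.4 yr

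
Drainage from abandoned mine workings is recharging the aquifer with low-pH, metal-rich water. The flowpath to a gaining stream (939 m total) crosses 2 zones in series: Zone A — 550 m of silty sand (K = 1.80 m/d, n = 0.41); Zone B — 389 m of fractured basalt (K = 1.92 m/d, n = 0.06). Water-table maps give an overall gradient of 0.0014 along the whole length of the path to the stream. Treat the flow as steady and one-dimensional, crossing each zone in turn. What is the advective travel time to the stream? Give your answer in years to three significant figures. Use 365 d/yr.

264 years

Steady 1-D flow in series ⇒ the Darcy flux q is identical in every zone and the zone head losses add (resistances L/K in series).
Σ(L/K) = 550/1.80 + 389/1.92 = 305.6 + 202.6 = 508.2 d
K_eq = L_total / Σ(L/K) = 939 / 508.2 = 1.848 m/d
q = K_eq · i = 1.848 × 0.0014 = 0.002587 m/d (same in every zone)
Zone A: v = q/n = 0.002587/0.41 = 0.006310 m/d → t_A = 550/0.006310 = 87170 d
Zone B: v = q/n = 0.002587/0.06 = 0.04312 m/d → t_B = 389/0.04312 = 9022 d
Total t = 87170 + 9022 = 96190 d
   = 96190 / 365 = 264 yr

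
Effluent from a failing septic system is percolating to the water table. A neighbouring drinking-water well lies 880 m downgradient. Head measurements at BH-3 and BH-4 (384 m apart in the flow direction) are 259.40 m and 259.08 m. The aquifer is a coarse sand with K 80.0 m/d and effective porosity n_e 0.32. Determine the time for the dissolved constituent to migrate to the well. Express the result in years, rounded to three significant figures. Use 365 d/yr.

11.6 years

Hydraulic gradient i = (259.40 − 259.08) / 384 = 0.32 / 384 = 8.333e-4
Darcy flux q = K·i = 80.0 × 8.333e-4 = 0.06667 m/d
v_s = q/n_e = 0.06667/0.32 = 0.2083 m/d
t = L / v = 880 / 0.2083 = 4224 d
   = 4224 / 365 = 11.6 yr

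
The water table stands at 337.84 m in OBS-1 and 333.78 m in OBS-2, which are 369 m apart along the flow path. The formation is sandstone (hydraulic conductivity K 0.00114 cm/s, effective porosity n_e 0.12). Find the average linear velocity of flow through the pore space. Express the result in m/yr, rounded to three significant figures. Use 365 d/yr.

Hydraulic gradient i = (337.84 − 333.78) / 369 = 4.06 / 369 = 0.01100
K = 0.00114 cm/s × 864 = 0.9850 m/d
Specific discharge q = 0.9850 × 0.01100 = 0.01084 m/d
Average linear velocity = 0.01084 / 0.12 = 0.09031 m/d
   = 0.09031 × 365 = 33.0 m/yr

33.0 m/yr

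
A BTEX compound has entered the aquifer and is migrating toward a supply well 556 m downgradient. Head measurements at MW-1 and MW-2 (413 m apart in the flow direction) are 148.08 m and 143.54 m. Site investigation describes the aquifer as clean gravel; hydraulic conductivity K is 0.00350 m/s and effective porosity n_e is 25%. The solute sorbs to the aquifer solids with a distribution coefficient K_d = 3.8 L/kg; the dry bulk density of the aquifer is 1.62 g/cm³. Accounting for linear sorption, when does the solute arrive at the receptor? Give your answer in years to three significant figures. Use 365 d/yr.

Hydraulic gradient i = (148.08 − 143.54) / 413 = 4.54 / 413 = 0.01099
K = 0.00350 m/s × 86400 s/d = 302.4 m/d
Specific discharge q = 302.4 × 0.01099 = 3.324 m/d
v = Ki/n = 302.4·0.01099/0.25 = 13.30 m/d
Retardation R = 1 + ρ_b·K_d/n = 1 + 1.62×3.8/0.25 = 25.62
Contaminant velocity v_c = v/R = 13.30/25.62 = 0.5189 m/d
t = L/v_c = 556/0.5189 = 1071 d
   = 1071/365 = 2.94 yr

2.94 years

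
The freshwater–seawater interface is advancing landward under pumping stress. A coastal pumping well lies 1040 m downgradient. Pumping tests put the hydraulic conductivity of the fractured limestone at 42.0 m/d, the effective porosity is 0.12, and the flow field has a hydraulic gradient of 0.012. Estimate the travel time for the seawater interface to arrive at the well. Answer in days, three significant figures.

Specific discharge q = 42.0 × 0.012 = 0.5040 m/d
v_s = q/n_e = 0.5040/0.12 = 4.200 m/d
t = L / v = 1040 / 4.200 = 247.6 d

248 days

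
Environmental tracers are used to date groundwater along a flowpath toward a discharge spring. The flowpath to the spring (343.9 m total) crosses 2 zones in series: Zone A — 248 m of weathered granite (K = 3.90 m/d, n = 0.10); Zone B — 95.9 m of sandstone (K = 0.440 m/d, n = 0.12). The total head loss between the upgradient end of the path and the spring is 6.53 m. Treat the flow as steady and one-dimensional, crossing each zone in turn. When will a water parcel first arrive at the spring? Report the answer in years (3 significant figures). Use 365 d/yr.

Continuity: the same q passes through each zone, so ΔH = q·Σ(L_j/K_j) — the zones act as resistances in series.
Σ(L/K) = 248/3.90 + 95.9/0.440 = 63.59 + 218.0 = 281.5 d
q = ΔH / Σ(L/K) = 6.53 / 281.5 = 0.02319 m/d (same in every zone)
Zone A: v = q/n = 0.02319/0.10 = 0.2319 m/d → t_A = 248/0.2319 = 1069 d
Zone B: v = q/n = 0.02319/0.12 = 0.1933 m/d → t_B = 95.9/0.1933 = 496.2 d
Total t = 1069 + 496.2 = 1565 d
   = 1565 / 365 = 4.29 yr

4.29 years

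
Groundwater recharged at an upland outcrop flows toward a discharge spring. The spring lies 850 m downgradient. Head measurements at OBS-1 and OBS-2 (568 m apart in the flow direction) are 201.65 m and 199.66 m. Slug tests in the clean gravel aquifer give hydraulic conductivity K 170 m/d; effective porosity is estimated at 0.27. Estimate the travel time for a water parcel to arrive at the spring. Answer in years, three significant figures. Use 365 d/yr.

1.06 years

Hydraulic gradient i = (201.65 − 199.66) / 568 = 1.99 / 568 = 0.003504
q = Ki = 170 × 0.003504 = 0.5956 m/d
Seepage velocity v = q / n = 0.5956 / 0.27 = 2.206 m/d
t = L / v = 850 / 2.206 = 385.3 d
   = 385.3 / 365 = 1.06 yr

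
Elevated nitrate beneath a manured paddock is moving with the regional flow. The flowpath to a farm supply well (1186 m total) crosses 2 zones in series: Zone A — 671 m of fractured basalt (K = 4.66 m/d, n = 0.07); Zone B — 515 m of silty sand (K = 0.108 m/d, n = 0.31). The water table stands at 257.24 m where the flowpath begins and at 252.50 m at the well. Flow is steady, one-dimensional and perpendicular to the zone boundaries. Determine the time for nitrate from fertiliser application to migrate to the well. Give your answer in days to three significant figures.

Total head drop ΔH = 257.24 − 252.50 = 4.74 m
Continuity: the same q passes through each zone, so ΔH = q·Σ(L_j/K_j) — the zones act as resistances in series.
Σ(L/K) = 671/4.66 + 515/0.108 = 144.0 + 4769 = 4913 d
q = ΔH / Σ(L/K) = 4.74 / 4913 = 9.649e-4 m/d (same in every zone)
Zone A: v = q/n = 9.649e-4/0.07 = 0.01378 m/d → t_A = 671/0.01378 = 48680 d
Zone B: v = q/n = 9.649e-4/0.31 = 0.003113 m/d → t_B = 515/0.003113 = 165500 d
Total t = 48680 + 165500 = 214100 d

214000 days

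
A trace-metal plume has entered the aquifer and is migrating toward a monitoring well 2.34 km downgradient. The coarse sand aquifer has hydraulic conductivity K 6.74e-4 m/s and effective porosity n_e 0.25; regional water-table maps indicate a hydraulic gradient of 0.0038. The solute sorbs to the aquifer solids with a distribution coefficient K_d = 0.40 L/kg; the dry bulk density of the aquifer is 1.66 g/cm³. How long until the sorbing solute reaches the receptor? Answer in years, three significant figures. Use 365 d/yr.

K = 6.74e-4 m/s × 86400 s/d = 58.23 m/d
q = Ki = 58.23 × 0.0038 = 0.2213 m/d
Average linear velocity = 0.2213 / 0.25 = 0.8852 m/d
Retardation R = 1 + ρ_b·K_d/n = 1 + 1.66×0.40/0.25 = 3.656
Contaminant velocity v_c = v/R = 0.8852/3.656 = 0.2421 m/d
L = 2.34 km = 2340 m
t = L/v_c = 2340/0.2421 = 9665 d
   = 9665/365 = 26.5 yr

26.5 years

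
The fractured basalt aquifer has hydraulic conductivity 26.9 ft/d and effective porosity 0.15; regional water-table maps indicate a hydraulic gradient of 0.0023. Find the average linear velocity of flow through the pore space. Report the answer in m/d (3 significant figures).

K = 26.9 ft/d × 0.3048 = 8.199 m/d
Specific discharge q = 8.199 × 0.0023 = 0.01886 m/d
Seepage velocity v = q / n = 0.01886 / 0.15 = 0.1257 m/d

0.126 m/d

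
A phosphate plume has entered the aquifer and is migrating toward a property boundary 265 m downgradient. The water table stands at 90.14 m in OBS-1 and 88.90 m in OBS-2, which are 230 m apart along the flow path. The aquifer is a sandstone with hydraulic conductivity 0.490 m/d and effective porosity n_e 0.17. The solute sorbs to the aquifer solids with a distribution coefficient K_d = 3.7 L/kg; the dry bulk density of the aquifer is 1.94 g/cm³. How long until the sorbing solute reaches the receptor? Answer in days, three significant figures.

Hydraulic gradient i = (90.14 − 88.90) / 230 = 1.24 / 230 = 0.005391
Darcy flux q = K·i = 0.490 × 0.005391 = 0.002642 m/d
Seepage velocity v = q / n = 0.002642 / 0.17 = 0.01554 m/d
Retardation R = 1 + ρ_b·K_d/n = 1 + 1.94×3.7/0.17 = 43.22
Contaminant velocity v_c = v/R = 0.01554/43.22 = 3.595e-4 m/d
t = L/v_c = 265/3.595e-4 = 737100 d

737000 days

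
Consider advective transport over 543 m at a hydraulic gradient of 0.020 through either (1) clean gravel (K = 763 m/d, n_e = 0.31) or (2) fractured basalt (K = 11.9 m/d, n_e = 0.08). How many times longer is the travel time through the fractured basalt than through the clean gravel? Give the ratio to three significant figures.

Unit 1 (clean gravel): v = 763×0.020/0.31 = 49.23 m/d, t = 543/49.23 = 11.03 d
Unit 2 (fractured basalt): v = 11.9×0.020/0.08 = 2.975 m/d, t = 543/2.975 = 182.5 d
t(fractured basalt) / t(clean gravel) = 182.5/11.03 = 16.5

16.5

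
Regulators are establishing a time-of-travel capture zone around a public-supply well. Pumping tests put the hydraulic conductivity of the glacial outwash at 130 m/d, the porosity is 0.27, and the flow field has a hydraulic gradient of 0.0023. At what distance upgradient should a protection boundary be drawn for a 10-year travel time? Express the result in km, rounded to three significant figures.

4.04 km

Darcy flux q = K·i = 130 × 0.0023 = 0.2990 m/d
v_s = q/n_e = 0.2990/0.27 = 1.107 m/d
T = 10 yr × 365 = 3650 d
L = v × T = 1.107 × 3650 = 4042 m
   = 4.04 km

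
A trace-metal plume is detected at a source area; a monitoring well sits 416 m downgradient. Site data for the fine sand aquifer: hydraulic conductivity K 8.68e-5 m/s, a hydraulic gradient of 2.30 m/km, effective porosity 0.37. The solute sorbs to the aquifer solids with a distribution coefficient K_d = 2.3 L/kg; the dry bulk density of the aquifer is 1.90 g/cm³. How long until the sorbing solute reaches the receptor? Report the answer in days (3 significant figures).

114000 days

K = 8.68e-5 m/s × 86400 s/d = 7.500 m/d
q = Ki = 7.500 × 0.0023 = 0.01725 m/d
v_s = q/n_e = 0.01725/0.37 = 0.04662 m/d
Retardation R = 1 + ρ_b·K_d/n = 1 + 1.90×2.3/0.37 = 12.81
Contaminant velocity v_c = v/R = 0.04662/12.81 = 0.003639 m/d
t = L/v_c = 416/0.003639 = 114300 d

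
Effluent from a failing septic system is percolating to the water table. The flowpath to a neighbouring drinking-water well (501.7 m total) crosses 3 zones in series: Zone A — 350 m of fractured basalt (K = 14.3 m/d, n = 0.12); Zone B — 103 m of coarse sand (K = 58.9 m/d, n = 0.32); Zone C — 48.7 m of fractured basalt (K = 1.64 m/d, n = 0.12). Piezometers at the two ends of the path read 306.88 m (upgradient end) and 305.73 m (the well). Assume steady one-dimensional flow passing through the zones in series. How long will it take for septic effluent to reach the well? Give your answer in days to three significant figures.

Total head drop ΔH = 306.88 − 305.73 = 1.15 m
Continuity: the same q passes through each zone, so ΔH = q·Σ(L_j/K_j) — the zones act as resistances in series.
Σ(L/K) = 350/14.3 + 103/58.9 + 48.7/1.64 = 24.48 + 1.749 + 29.70 = 55.92 d
q = ΔH / Σ(L/K) = 1.15 / 55.92 = 0.02057 m/d (same in every zone)
Zone A: v = q/n = 0.02057/0.12 = 0.1714 m/d → t_A = 350/0.1714 = 2042 d
Zone B: v = q/n = 0.02057/0.32 = 0.06427 m/d → t_B = 103/0.06427 = 1603 d
Zone C: v = q/n = 0.02057/0.12 = 0.1714 m/d → t_C = 48.7/0.1714 = 284.2 d
Total t = 2042 + 1603 + 284.2 = 3929 d

3930 days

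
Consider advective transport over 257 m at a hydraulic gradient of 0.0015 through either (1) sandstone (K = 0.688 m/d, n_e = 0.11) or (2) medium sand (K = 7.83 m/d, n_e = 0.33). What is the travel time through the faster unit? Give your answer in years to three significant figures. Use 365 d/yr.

19.8 years

Unit 1 (sandstone): v = 0.688×0.0015/0.11 = 0.009382 m/d, t = 257/0.009382 = 27390 d
Unit 2 (medium sand): v = 7.83×0.0015/0.33 = 0.03559 m/d, t = 257/0.03559 = 7221 d
Faster: 7221 d / 365 = 19.8 yr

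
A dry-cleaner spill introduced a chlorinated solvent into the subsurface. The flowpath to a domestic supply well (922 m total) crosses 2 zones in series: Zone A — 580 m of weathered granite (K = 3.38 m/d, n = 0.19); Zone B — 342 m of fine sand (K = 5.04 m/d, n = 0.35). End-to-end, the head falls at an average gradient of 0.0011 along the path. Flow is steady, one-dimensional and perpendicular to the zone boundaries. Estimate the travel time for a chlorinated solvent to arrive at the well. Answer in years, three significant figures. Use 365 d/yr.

For zones in series the flux q is common to all zones; the equivalent conductivity is the harmonic (thickness-weighted) mean, K_eq = L_total / Σ(L_j/K_j).
Σ(L/K) = 580/3.38 + 342/5.04 = 171.6 + 67.86 = 239.5 d
K_eq = L_total / Σ(L/K) = 922 / 239.5 = 3.850 m/d
q = K_eq · i = 3.850 × 0.0011 = 0.004235 m/d (same in every zone)
Zone A: v = q/n = 0.004235/0.19 = 0.02229 m/d → t_A = 580/0.02229 = 26020 d
Zone B: v = q/n = 0.004235/0.35 = 0.01210 m/d → t_B = 342/0.01210 = 28260 d
Total t = 26020 + 28260 = 54280 d
   = 54280 / 365 = 149 yr

149 years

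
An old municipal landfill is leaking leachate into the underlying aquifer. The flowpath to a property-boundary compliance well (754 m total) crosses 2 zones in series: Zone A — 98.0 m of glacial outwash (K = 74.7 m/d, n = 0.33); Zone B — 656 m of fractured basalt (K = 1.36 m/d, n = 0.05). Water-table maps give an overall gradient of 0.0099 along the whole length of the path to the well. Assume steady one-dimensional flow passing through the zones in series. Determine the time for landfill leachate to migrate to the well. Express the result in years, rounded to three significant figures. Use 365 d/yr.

For zones in series the flux q is common to all zones; the equivalent conductivity is the harmonic (thickness-weighted) mean, K_eq = L_total / Σ(L_j/K_j).
Σ(L/K) = 98.0/74.7 + 656/1.36 = 1.312 + 482.4 = 483.7 d
K_eq = L_total / Σ(L/K) = 754 / 483.7 = 1.559 m/d
q = K_eq · i = 1.559 × 0.0099 = 0.01543 m/d (same in every zone)
Zone A: v = q/n = 0.01543/0.33 = 0.04677 m/d → t_A = 98.0/0.04677 = 2095 d
Zone B: v = q/n = 0.01543/0.05 = 0.3087 m/d → t_B = 656/0.3087 = 2125 d
Total t = 2095 + 2125 = 4221 d
   = 4221 / 365 = 11.6 yr

11.6 years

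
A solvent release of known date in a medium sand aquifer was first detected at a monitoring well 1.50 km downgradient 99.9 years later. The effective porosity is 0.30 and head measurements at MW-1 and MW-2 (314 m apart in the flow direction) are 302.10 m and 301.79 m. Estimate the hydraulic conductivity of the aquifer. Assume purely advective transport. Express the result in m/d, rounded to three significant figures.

12.5 m/d

Hydraulic gradient i = (302.10 − 301.79) / 314 = 0.31 / 314 = 9.873e-4
t = 99.9 years = 36460 d
L = 1.50 km = 1500 m
v = L / t = 1500 / 36460 = 0.04114 m/d
K = v · n / i = 0.04114 × 0.30 / 9.873e-4 = 12.5 m/d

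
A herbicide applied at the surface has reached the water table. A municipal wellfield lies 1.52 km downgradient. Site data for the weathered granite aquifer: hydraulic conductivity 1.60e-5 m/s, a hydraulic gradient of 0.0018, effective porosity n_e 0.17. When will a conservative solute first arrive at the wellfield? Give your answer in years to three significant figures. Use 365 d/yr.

K = 1.60e-5 m/s × 86400 s/d = 1.382 m/d
Specific discharge q = 1.382 × 0.0018 = 0.002488 m/d
v_s = q/n_e = 0.002488/0.17 = 0.01464 m/d
L = 1.52 km = 1520 m
t = L / v = 1520 / 0.01464 = 103800 d
   = 103800 / 365 = 285 yr

285 years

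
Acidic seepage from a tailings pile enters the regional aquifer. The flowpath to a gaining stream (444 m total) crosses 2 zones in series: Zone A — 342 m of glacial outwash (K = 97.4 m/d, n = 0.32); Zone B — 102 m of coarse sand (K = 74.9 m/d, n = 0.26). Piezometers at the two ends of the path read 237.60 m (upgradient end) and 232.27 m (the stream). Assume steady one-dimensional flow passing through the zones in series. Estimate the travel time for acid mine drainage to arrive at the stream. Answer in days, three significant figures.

Total head drop ΔH = 237.60 − 232.27 = 5.33 m
Continuity: the same q passes through each zone, so ΔH = q·Σ(L_j/K_j) — the zones act as resistances in series.
Σ(L/K) = 342/97.4 + 102/74.9 = 3.511 + 1.362 = 4.873 d
q = ΔH / Σ(L/K) = 5.33 / 4.873 = 1.094 m/d (same in every zone)
Zone A: v = q/n = 1.094/0.32 = 3.418 m/d → t_A = 342/3.418 = 100.1 d
Zone B: v = q/n = 1.094/0.26 = 4.207 m/d → t_B = 102/4.207 = 24.25 d
Total t = 100.1 + 24.25 = 124.3 d

124 days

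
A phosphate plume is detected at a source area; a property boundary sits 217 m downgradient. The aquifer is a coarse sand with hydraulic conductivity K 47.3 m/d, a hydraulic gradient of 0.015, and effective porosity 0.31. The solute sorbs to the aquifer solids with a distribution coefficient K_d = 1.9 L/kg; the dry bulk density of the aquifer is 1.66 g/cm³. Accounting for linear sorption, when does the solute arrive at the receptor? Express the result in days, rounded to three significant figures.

1060 days

Specific discharge q = 47.3 × 0.015 = 0.7095 m/d
v = Ki/n = 47.3·0.015/0.31 = 2.289 m/d
Retardation R = 1 + ρ_b·K_d/n = 1 + 1.66×1.9/0.31 = 11.17
Contaminant velocity v_c = v/R = 2.289/11.17 = 0.2048 m/d
t = L/v_c = 217/0.2048 = 1059 d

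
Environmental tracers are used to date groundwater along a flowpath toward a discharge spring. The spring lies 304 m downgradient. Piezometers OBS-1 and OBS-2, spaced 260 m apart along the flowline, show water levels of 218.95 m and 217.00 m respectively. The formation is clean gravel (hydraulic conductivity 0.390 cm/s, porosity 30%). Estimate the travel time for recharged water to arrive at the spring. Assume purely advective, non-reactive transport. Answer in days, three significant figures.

Hydraulic gradient i = (218.95 − 217.00) / 260 = 1.95 / 260 = 0.007500
K = 0.390 cm/s × 864 = 337.0 m/d
q = Ki = 337.0 × 0.007500 = 2.527 m/d
v = Ki/n = 337.0·0.007500/0.30 = 8.424 m/d
t = L / v = 304 / 8.424 = 36.09 d

36.1 days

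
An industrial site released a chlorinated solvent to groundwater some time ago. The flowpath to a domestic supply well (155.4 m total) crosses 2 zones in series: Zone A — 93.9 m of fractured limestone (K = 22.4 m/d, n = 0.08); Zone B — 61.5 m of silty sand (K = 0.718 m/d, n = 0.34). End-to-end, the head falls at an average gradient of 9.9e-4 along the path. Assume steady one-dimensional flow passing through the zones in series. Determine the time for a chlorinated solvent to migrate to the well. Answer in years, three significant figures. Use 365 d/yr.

45.5 years

Continuity: the same q passes through each zone, so ΔH = q·Σ(L_j/K_j) — the zones act as resistances in series.
Σ(L/K) = 93.9/22.4 + 61.5/0.718 = 4.192 + 85.65 = 89.85 d
K_eq = L_total / Σ(L/K) = 155.4 / 89.85 = 1.730 m/d
q = K_eq · i = 1.730 × 9.9e-4 = 0.001712 m/d (same in every zone)
Zone A: v = q/n = 0.001712/0.08 = 0.02140 m/d → t_A = 93.9/0.02140 = 4387 d
Zone B: v = q/n = 0.001712/0.34 = 0.005036 m/d → t_B = 61.5/0.005036 = 12210 d
Total t = 4387 + 12210 = 16600 d
   = 16600 / 365 = 45.5 yr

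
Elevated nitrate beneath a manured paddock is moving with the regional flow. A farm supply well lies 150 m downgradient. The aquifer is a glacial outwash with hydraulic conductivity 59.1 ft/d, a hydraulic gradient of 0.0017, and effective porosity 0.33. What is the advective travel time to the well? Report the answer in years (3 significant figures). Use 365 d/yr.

4.43 years

K = 59.1 ft/d × 0.3048 = 18.01 m/d
Darcy flux q = K·i = 18.01 × 0.0017 = 0.03062 m/d
v = Ki/n = 18.01·0.0017/0.33 = 0.09280 m/d
t = L / v = 150 / 0.09280 = 1616 d
   = 1616 / 365 = 4.43 yr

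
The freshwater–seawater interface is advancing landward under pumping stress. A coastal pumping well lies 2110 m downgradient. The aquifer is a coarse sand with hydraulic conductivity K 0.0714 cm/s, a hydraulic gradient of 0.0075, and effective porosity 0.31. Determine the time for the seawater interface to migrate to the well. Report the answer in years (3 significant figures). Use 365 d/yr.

K = 0.0714 cm/s × 864 = 61.69 m/d
Specific discharge q = 61.69 × 0.0075 = 0.4627 m/d
v_s = q/n_e = 0.4627/0.31 = 1.492 m/d
t = L / v = 2110 / 1.492 = 1414 d
   = 1414 / 365 = 3.87 yr

3.87 years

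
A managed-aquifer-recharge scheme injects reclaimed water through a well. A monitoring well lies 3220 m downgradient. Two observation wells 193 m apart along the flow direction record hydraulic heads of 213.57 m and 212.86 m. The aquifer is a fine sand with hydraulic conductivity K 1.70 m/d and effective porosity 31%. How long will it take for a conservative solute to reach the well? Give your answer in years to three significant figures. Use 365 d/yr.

437 years

Hydraulic gradient i = (213.57 − 212.86) / 193 = 0.71 / 193 = 0.003679
q = Ki = 1.70 × 0.003679 = 0.006254 m/d
Average linear velocity = 0.006254 / 0.31 = 0.02017 m/d
t = L / v = 3220 / 0.02017 = 159600 d
   = 159600 / 365 = 437 yr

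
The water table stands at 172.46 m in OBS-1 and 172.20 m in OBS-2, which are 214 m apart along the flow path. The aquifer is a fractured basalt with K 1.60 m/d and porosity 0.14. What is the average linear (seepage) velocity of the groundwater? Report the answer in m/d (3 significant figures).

0.0139 m/d

Hydraulic gradient i = (172.46 − 172.20) / 214 = 0.26 / 214 = 0.001215
Darcy flux q = K·i = 1.60 × 0.001215 = 0.001944 m/d
v_s = q/n_e = 0.001944/0.14 = 0.01389 m/d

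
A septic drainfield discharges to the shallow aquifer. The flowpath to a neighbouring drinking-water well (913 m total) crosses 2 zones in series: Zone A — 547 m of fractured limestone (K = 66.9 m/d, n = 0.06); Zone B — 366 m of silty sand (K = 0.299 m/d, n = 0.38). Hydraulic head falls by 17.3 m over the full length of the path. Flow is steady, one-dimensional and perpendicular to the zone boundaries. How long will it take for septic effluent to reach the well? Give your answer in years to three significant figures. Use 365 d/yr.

Steady 1-D flow in series ⇒ the Darcy flux q is identical in every zone and the zone head losses add (resistances L/K in series).
Σ(L/K) = 547/66.9 + 366/0.299 = 8.176 + 1224 = 1232 d
q = ΔH / Σ(L/K) = 17.3 / 1232 = 0.01404 m/d (same in every zone)
Zone A: v = q/n = 0.01404/0.06 = 0.2340 m/d → t_A = 547/0.2340 = 2338 d
Zone B: v = q/n = 0.01404/0.38 = 0.03695 m/d → t_B = 366/0.03695 = 9906 d
Total t = 2338 + 9906 = 12240 d
   = 12240 / 365 = 33.5 yr

33.5 years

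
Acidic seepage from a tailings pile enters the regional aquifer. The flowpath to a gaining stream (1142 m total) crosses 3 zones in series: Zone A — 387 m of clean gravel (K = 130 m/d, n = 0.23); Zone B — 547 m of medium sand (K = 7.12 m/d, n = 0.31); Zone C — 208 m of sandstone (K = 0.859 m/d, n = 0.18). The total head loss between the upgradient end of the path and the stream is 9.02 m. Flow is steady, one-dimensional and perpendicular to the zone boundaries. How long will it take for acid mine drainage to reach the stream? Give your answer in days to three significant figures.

10600 days

Steady 1-D flow in series ⇒ the Darcy flux q is identical in every zone and the zone head losses add (resistances L/K in series).
Σ(L/K) = 387/130 + 547/7.12 + 208/0.859 = 2.977 + 76.83 + 242.1 = 321.9 d
q = ΔH / Σ(L/K) = 9.02 / 321.9 = 0.02802 m/d (same in every zone)
Zone A: v = q/n = 0.02802/0.23 = 0.1218 m/d → t_A = 387/0.1218 = 3177 d
Zone B: v = q/n = 0.02802/0.31 = 0.09038 m/d → t_B = 547/0.09038 = 6052 d
Zone C: v = q/n = 0.02802/0.18 = 0.1557 m/d → t_C = 208/0.1557 = 1336 d
Total t = 3177 + 6052 + 1336 = 10570 d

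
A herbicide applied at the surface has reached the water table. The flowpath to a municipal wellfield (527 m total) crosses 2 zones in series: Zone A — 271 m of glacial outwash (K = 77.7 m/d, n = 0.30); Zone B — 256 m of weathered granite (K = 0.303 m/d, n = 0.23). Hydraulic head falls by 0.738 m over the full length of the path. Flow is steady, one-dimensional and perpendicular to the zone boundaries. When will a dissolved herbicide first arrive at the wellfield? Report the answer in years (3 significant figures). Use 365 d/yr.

441 years

Continuity: the same q passes through each zone, so ΔH = q·Σ(L_j/K_j) — the zones act as resistances in series.
Σ(L/K) = 271/77.7 + 256/0.303 = 3.488 + 844.9 = 848.4 d
q = ΔH / Σ(L/K) = 0.738 / 848.4 = 8.699e-4 m/d (same in every zone)
Zone A: v = q/n = 8.699e-4/0.30 = 0.002900 m/d → t_A = 271/0.002900 = 93460 d
Zone B: v = q/n = 8.699e-4/0.23 = 0.003782 m/d → t_B = 256/0.003782 = 67690 d
Total t = 93460 + 67690 = 161100 d
   = 161100 / 365 = 441 yr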